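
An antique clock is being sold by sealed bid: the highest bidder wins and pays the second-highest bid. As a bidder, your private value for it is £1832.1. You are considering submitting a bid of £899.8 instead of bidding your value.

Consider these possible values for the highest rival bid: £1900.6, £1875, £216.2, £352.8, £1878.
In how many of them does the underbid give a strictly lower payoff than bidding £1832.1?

The deviation hurts exactly when the highest competing bid lies strictly between £899.8 and £1832.1 — underbidding then forfeits a profitable win.
£1900.6: above both → same outcome either way.
£1875: above both → same outcome either way.
£216.2: below both → same outcome either way.
£352.8: below both → same outcome either way.
£1878: above both → same outcome either way.
Count: 0.

0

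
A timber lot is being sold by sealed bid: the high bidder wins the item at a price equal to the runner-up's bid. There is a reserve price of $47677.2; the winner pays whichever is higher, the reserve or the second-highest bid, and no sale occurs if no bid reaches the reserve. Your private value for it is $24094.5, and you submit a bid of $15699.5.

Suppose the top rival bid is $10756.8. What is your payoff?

$0

Your bid $15699.5 is the highest bid but falls below the reserve $47677.2, so the item goes unsold. Payoff $0.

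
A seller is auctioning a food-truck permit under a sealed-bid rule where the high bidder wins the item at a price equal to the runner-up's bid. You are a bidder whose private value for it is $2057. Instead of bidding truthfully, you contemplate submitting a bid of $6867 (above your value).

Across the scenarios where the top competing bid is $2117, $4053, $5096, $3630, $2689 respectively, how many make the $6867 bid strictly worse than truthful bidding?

5

The deviation hurts exactly when the highest competing bid lies strictly between $2057 and $6867 — overbidding then wins at a price above your value.
$2117: inside the interval → strictly worse (loss $60).
$4053: inside the interval → strictly worse (loss $1996).
$5096: inside the interval → strictly worse (loss $3039).
$3630: inside the interval → strictly worse (loss $1573).
$2689: inside the interval → strictly worse (loss $632).
Count: 5.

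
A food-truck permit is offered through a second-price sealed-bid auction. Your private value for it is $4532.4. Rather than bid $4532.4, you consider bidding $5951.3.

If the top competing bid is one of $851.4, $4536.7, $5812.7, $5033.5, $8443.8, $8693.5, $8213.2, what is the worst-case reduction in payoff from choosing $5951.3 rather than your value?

$1280.3

$851.4: same outcome either way → loss $0.
$4536.7: truthful gives $0, deviation gives −$4.3 → loss $4.3.
$5812.7: truthful gives $0, deviation gives −$1280.3 → loss $1280.3.
$5033.5: truthful gives $0, deviation gives −$501.1 → loss $501.1.
$8443.8: same outcome either way → loss $0.
$8693.5: same outcome either way → loss $0.
$8213.2: same outcome either way → loss $0.
Maximum loss: $1280.3.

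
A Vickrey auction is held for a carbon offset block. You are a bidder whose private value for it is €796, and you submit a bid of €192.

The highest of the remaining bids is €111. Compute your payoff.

Your bid €192 exceeds the highest competing bid €111, so you win.
In a second-price auction the winner pays the second-highest bid, €111.
Payoff = value − price = €796 − €111 = €685.

€685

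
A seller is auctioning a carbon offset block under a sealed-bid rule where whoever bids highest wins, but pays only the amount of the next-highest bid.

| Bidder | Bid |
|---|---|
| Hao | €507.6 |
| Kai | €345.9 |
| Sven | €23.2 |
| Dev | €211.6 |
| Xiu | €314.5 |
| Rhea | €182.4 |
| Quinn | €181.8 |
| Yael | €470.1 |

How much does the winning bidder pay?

€470.1

Highest bid: Hao at €507.6, so Hao wins.
Second-highest bid: Yael at €470.1 — that is the price the winner pays.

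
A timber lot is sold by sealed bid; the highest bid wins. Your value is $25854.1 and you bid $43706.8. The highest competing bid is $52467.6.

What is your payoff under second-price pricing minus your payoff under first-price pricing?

Your bid $43706.8 is below $52467.6, so you lose under either rule.
Payoff is $0 in both cases; difference = $0.

$0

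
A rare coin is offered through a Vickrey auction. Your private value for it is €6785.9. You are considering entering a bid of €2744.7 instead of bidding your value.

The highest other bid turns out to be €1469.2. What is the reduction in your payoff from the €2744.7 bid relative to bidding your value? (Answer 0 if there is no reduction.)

Bidding your value €6785.9: you win (since €6785.9 > €1469.2) and pay €1469.2. Payoff €5316.7.
Bidding €2744.7: you win and pay €1469.2. Payoff €6785.9 − €1469.2 = €5316.7.
Difference = €5316.7 − €5316.7 = €0; both bids lead to the same outcome because the competing bid is below both your value and your alternative bid.

€0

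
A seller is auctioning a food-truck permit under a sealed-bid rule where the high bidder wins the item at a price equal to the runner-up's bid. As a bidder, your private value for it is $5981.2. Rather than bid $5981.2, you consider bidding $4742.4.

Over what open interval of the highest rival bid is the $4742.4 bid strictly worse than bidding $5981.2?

If the competing bid is below $4742.4, both bids win at the same price — no difference.
If it is above $5981.2, both bids lose — no difference.
If it lies strictly between $4742.4 and $5981.2, bidding your value wins at a price below your value (positive payoff) while bidding $4742.4 loses (payoff 0).
So the deviation strictly hurts on the open interval ($4742.4, $5981.2).

($4742.4, $5981.2)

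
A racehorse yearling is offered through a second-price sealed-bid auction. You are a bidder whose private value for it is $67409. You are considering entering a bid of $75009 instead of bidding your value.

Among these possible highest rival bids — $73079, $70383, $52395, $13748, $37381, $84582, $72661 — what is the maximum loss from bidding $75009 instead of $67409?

$5670

$73079: truthful gives $0, deviation gives −$5670 → loss $5670.
$70383: truthful gives $0, deviation gives −$2974 → loss $2974.
$52395: same outcome either way → loss $0.
$13748: same outcome either way → loss $0.
$37381: same outcome either way → loss $0.
$84582: same outcome either way → loss $0.
$72661: truthful gives $0, deviation gives −$5252 → loss $5252.
Maximum loss: $5670.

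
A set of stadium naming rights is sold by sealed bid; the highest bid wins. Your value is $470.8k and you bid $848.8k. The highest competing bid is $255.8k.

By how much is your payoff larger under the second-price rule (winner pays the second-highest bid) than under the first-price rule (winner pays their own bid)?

You have the highest bid, so you win under either rule.
Second-price: pay $255.8k → payoff $215k.
First-price: pay your own bid $848.8k → payoff −$378k.
Difference = $215k − (−$378k) = $593k.

$593k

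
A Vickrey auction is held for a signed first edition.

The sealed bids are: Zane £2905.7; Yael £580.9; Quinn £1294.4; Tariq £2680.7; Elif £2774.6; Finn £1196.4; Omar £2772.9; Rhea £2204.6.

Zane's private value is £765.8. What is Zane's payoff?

−£2008.8

Highest bid: Zane at £2905.7, so Zane wins.
Second-highest bid: Elif at £2774.6 — that is the price the winner pays.
Zane's payoff = value − price = £765.8 − £2774.6 = −£2008.8.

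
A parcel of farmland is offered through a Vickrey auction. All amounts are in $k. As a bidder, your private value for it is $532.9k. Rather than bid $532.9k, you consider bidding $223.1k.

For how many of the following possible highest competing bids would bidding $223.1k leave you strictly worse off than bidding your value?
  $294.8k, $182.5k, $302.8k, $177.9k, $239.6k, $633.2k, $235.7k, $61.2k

The deviation hurts exactly when the highest competing bid lies strictly between $223.1k and $532.9k — underbidding then forfeits a profitable win.
$294.8k: inside the interval → strictly worse (loss $238.1k).
$182.5k: below both → same outcome either way.
$302.8k: inside the interval → strictly worse (loss $230.1k).
$177.9k: below both → same outcome either way.
$239.6k: inside the interval → strictly worse (loss $293.3k).
$633.2k: above both → same outcome either way.
$235.7k: inside the interval → strictly worse (loss $297.2k).
$61.2k: below both → same outcome either way.
Count: 4.

4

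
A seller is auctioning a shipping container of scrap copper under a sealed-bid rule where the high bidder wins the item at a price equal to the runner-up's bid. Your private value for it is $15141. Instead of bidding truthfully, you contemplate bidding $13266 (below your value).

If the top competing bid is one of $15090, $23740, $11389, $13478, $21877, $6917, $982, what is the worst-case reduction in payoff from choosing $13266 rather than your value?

$15090: truthful gives $51, deviation gives $0 → loss $51.
$23740: same outcome either way → loss $0.
$11389: same outcome either way → loss $0.
$13478: truthful gives $1663, deviation gives $0 → loss $1663.
$21877: same outcome either way → loss $0.
$6917: same outcome either way → loss $0.
$982: same outcome either way → loss $0.
Maximum loss: $1663.

$1663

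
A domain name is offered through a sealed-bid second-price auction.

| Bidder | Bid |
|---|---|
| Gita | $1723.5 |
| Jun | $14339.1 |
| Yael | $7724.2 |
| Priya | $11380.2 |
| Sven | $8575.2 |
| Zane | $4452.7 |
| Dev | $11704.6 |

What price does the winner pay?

Highest bid: Jun at $14339.1, so Jun wins.
Second-highest bid: Dev at $11704.6 — that is the price the winner pays.

$11704.6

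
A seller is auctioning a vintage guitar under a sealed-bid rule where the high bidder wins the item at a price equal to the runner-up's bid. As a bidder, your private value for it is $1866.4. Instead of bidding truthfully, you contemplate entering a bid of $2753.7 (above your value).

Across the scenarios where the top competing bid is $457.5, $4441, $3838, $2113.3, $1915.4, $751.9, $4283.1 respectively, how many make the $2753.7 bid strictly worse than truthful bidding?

The deviation hurts exactly when the highest competing bid lies strictly between $1866.4 and $2753.7 — overbidding then wins at a price above your value.
$457.5: below both → same outcome either way.
$4441: above both → same outcome either way.
$3838: above both → same outcome either way.
$2113.3: inside the interval → strictly worse (loss $246.9).
$1915.4: inside the interval → strictly worse (loss $49).
$751.9: below both → same outcome either way.
$4283.1: above both → same outcome either way.
Count: 2.

2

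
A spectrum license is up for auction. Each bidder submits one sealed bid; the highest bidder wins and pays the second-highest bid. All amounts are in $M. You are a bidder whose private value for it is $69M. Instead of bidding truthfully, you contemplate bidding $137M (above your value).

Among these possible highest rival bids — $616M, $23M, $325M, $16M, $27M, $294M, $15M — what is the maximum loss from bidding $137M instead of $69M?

$616M: same outcome either way → loss $0M.
$23M: same outcome either way → loss $0M.
$325M: same outcome either way → loss $0M.
$16M: same outcome either way → loss $0M.
$27M: same outcome either way → loss $0M.
$294M: same outcome either way → loss $0M.
$15M: same outcome either way → loss $0M.
Maximum loss: $0M.

$0M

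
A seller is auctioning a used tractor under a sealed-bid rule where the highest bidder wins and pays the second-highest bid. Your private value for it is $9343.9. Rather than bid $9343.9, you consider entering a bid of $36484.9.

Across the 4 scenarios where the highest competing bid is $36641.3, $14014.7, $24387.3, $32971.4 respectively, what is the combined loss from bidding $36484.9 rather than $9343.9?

The deviation costs you only when the competing bid falls strictly between $9343.9 and $36484.9; elsewhere both bids give the same outcome.
$36641.3: outcomes coincide → loss $0.
$14014.7: truthful payoff $0, deviation payoff −$4670.8 → loss $4670.8.
$24387.3: truthful payoff $0, deviation payoff −$15043.4 → loss $15043.4.
$32971.4: truthful payoff $0, deviation payoff −$23627.5 → loss $23627.5.
Total loss = $4670.8 + $15043.4 + $23627.5 = $43341.7.
In a second-price auction your bid sets only whether you win, not what you pay, so bidding your true value is weakly dominant.

$43341.7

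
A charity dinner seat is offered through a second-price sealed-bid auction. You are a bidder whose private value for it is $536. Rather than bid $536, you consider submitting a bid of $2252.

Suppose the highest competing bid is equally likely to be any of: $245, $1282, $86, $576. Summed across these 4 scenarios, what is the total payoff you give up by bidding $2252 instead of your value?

The deviation costs you only when the competing bid falls strictly between $536 and $2252; elsewhere both bids give the same outcome.
$245: outcomes coincide → loss $0.
$1282: truthful payoff $0, deviation payoff −$746 → loss $746.
$86: outcomes coincide → loss $0.
$576: truthful payoff $0, deviation payoff −$40 → loss $40.
Total loss = $746 + $40 = $786.
In a second-price auction your bid sets only whether you win, not what you pay, so bidding your true value is weakly dominant.

$786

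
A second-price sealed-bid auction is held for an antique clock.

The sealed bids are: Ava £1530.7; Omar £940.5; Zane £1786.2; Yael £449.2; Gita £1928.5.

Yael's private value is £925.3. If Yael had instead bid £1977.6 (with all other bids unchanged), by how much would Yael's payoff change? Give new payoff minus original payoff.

The highest bid among the other bidders is £1928.5; Yael's bid doesn't change that.
Original bid £449.2: Yael is not highest (top rival bid is £1928.5); payoff £0.
Alternative bid £1977.6: Yael is highest, pays the top rival bid £1928.5; payoff £925.3 − £1928.5 = −£1003.2.
Change in payoff = −£1003.2 − (£0) = −£1003.2.

−£1003.2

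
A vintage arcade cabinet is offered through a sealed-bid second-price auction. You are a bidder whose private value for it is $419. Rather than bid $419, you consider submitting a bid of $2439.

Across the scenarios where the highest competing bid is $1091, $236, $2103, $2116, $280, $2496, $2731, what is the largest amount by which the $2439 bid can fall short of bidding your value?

$1091: truthful gives $0, deviation gives −$672 → loss $672.
$236: same outcome either way → loss $0.
$2103: truthful gives $0, deviation gives −$1684 → loss $1684.
$2116: truthful gives $0, deviation gives −$1697 → loss $1697.
$280: same outcome either way → loss $0.
$2496: same outcome either way → loss $0.
$2731: same outcome either way → loss $0.
Maximum loss: $1697.

$1697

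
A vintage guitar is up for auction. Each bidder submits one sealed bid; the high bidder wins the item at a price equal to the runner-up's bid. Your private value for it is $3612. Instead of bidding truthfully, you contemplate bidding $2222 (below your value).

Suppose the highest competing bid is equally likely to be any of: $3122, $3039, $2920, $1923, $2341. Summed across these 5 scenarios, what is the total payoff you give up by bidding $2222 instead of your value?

The deviation costs you only when the competing bid falls strictly between $2222 and $3612; elsewhere both bids give the same outcome.
$3122: truthful payoff $490, deviation payoff $0 → loss $490.
$3039: truthful payoff $573, deviation payoff $0 → loss $573.
$2920: truthful payoff $692, deviation payoff $0 → loss $692.
$1923: outcomes coincide → loss $0.
$2341: truthful payoff $1271, deviation payoff $0 → loss $1271.
Total loss = $490 + $573 + $692 + $1271 = $3026.
In a second-price auction your bid sets only whether you win, not what you pay, so bidding your true value is weakly dominant.

$3026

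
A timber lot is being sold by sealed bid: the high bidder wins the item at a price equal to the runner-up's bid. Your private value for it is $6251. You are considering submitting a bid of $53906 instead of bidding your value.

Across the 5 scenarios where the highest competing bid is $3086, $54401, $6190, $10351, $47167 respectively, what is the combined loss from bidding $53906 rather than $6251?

The deviation costs you only when the competing bid falls strictly between $6251 and $53906; elsewhere both bids give the same outcome.
$3086: outcomes coincide → loss $0.
$54401: outcomes coincide → loss $0.
$6190: outcomes coincide → loss $0.
$10351: truthful payoff $0, deviation payoff −$4100 → loss $4100.
$47167: truthful payoff $0, deviation payoff −$40916 → loss $40916.
Total loss = $4100 + $40916 = $45016.
In a second-price auction your bid sets only whether you win, not what you pay, so bidding your true value is weakly dominant.

$45016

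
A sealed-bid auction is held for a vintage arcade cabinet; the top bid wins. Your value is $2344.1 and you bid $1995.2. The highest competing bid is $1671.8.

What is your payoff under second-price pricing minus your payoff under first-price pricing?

$323.4

You have the highest bid, so you win under either rule.
Second-price: pay $1671.8 → payoff $672.3.
First-price: pay your own bid $1995.2 → payoff $348.9.
Difference = $672.3 − ($348.9) = $323.4.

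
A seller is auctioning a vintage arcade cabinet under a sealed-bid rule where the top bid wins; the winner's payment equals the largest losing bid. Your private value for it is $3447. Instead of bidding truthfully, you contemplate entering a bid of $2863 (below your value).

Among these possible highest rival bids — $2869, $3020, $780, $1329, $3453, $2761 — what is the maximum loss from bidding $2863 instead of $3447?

$2869: truthful gives $578, deviation gives $0 → loss $578.
$3020: truthful gives $427, deviation gives $0 → loss $427.
$780: same outcome either way → loss $0.
$1329: same outcome either way → loss $0.
$3453: same outcome either way → loss $0.
$2761: same outcome either way → loss $0.
Maximum loss: $578.

$578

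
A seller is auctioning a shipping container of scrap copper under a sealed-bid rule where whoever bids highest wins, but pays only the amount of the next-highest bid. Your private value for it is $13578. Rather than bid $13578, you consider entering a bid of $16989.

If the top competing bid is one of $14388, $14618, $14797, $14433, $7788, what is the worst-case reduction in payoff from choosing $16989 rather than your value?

$14388: truthful gives $0, deviation gives −$810 → loss $810.
$14618: truthful gives $0, deviation gives −$1040 → loss $1040.
$14797: truthful gives $0, deviation gives −$1219 → loss $1219.
$14433: truthful gives $0, deviation gives −$855 → loss $855.
$7788: same outcome either way → loss $0.
Maximum loss: $1219.

$1219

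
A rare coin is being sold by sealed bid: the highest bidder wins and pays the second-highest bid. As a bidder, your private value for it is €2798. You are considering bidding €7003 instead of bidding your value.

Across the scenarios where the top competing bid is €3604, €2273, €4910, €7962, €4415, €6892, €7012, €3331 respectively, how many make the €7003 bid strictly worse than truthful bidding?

5

The deviation hurts exactly when the highest competing bid lies strictly between €2798 and €7003 — overbidding then wins at a price above your value.
€3604: inside the interval → strictly worse (loss €806).
€2273: below both → same outcome either way.
€4910: inside the interval → strictly worse (loss €2112).
€7962: above both → same outcome either way.
€4415: inside the interval → strictly worse (loss €1617).
€6892: inside the interval → strictly worse (loss €4094).
€7012: above both → same outcome either way.
€3331: inside the interval → strictly worse (loss €533).
Count: 5.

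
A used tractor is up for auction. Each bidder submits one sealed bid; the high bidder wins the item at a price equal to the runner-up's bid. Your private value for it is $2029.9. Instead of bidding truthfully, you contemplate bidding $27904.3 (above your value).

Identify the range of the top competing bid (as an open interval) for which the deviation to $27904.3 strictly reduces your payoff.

If the competing bid is below $2029.9, both bids win at the same price — no difference.
If it is above $27904.3, both bids lose — no difference.
If it lies strictly between $2029.9 and $27904.3, bidding your value loses (payoff 0) while bidding $27904.3 wins at a price above your value (payoff negative).
So the deviation strictly hurts on the open interval ($2029.9, $27904.3).

($2029.9, $27904.3)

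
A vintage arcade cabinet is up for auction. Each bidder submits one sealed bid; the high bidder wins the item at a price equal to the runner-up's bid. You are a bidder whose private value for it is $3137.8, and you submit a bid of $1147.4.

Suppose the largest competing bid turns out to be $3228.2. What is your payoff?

$0

Your bid $1147.4 is below the highest competing bid $3228.2, so you lose.
A losing bidder pays nothing and receives nothing: payoff = $0.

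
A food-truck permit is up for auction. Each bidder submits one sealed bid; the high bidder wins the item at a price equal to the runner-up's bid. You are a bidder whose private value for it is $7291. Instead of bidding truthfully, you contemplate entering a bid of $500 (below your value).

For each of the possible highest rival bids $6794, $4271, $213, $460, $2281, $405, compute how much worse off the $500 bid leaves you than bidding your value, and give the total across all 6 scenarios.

$8527

The deviation costs you only when the competing bid falls strictly between $500 and $7291; elsewhere both bids give the same outcome.
$6794: truthful payoff $497, deviation payoff $0 → loss $497.
$4271: truthful payoff $3020, deviation payoff $0 → loss $3020.
$213: outcomes coincide → loss $0.
$460: outcomes coincide → loss $0.
$2281: truthful payoff $5010, deviation payoff $0 → loss $5010.
$405: outcomes coincide → loss $0.
Total loss = $497 + $3020 + $5010 = $8527.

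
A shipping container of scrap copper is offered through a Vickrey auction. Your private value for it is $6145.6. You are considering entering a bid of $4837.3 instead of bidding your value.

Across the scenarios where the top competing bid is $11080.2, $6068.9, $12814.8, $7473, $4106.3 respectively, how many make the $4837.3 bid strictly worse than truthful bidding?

1

The deviation hurts exactly when the highest competing bid lies strictly between $4837.3 and $6145.6 — underbidding then forfeits a profitable win.
$11080.2: above both → same outcome either way.
$6068.9: inside the interval → strictly worse (loss $76.7).
$12814.8: above both → same outcome either way.
$7473: above both → same outcome either way.
$4106.3: below both → same outcome either way.
Count: 1.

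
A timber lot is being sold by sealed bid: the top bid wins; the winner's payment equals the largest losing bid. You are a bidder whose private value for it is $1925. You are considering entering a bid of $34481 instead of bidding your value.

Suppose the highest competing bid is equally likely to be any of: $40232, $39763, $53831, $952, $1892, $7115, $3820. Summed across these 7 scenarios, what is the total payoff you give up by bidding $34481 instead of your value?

The deviation costs you only when the competing bid falls strictly between $1925 and $34481; elsewhere both bids give the same outcome.
$40232: outcomes coincide → loss $0.
$39763: outcomes coincide → loss $0.
$53831: outcomes coincide → loss $0.
$952: outcomes coincide → loss $0.
$1892: outcomes coincide → loss $0.
$7115: truthful payoff $0, deviation payoff −$5190 → loss $5190.
$3820: truthful payoff $0, deviation payoff −$1895 → loss $1895.
Total loss = $5190 + $1895 = $7085.
In a second-price auction your bid sets only whether you win, not what you pay, so bidding your true value is weakly dominant.

$7085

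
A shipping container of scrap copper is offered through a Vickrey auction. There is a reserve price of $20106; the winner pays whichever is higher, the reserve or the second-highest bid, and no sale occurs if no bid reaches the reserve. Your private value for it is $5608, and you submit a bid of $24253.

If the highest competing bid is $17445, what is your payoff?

−$14498

Your bid $24253 is the highest and exceeds the reserve.
Price = max(second-highest bid, reserve) = max($17445, $20106) = $20106.
Payoff = $5608 − $20106 = −$14498.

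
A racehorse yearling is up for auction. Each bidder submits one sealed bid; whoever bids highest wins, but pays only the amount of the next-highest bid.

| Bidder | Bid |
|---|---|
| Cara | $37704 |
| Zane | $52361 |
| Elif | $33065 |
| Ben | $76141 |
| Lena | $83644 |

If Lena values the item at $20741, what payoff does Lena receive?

−$55400

Highest bid: Lena at $83644, so Lena wins.
Second-highest bid: Ben at $76141 — that is the price the winner pays.
Lena's payoff = value − price = $20741 − $76141 = −$55400.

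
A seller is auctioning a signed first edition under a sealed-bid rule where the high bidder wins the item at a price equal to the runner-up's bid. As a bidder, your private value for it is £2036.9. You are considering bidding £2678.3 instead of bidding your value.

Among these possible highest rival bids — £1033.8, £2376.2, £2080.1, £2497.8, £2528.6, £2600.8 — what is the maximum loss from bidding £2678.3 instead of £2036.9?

£563.9

£1033.8: same outcome either way → loss £0.
£2376.2: truthful gives £0, deviation gives −£339.3 → loss £339.3.
£2080.1: truthful gives £0, deviation gives −£43.2 → loss £43.2.
£2497.8: truthful gives £0, deviation gives −£460.9 → loss £460.9.
£2528.6: truthful gives £0, deviation gives −£491.7 → loss £491.7.
£2600.8: truthful gives £0, deviation gives −£563.9 → loss £563.9.
Maximum loss: £563.9.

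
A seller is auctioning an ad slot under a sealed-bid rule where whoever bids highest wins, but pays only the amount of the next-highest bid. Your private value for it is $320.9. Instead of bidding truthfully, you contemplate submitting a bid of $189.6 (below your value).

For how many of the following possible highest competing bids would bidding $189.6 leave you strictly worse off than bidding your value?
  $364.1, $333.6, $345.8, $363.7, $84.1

The deviation hurts exactly when the highest competing bid lies strictly between $189.6 and $320.9 — underbidding then forfeits a profitable win.
$364.1: above both → same outcome either way.
$333.6: above both → same outcome either way.
$345.8: above both → same outcome either way.
$363.7: above both → same outcome either way.
$84.1: below both → same outcome either way.
Count: 0.

0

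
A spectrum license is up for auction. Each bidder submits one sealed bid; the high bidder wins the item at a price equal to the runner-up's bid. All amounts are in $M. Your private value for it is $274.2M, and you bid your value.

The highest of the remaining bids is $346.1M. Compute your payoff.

Your bid $274.2M is below the highest competing bid $346.1M, so you lose.
A losing bidder pays nothing and receives nothing: payoff = $0M.

$0M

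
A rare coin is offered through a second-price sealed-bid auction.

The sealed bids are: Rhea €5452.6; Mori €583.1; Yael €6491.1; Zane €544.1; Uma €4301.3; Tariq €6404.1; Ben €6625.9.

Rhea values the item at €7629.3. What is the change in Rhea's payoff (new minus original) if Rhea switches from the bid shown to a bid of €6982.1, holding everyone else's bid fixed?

The highest bid among the other bidders is €6625.9; Rhea's bid doesn't change that.
Original bid €5452.6: Rhea is not highest (top rival bid is €6625.9); payoff €0.
Alternative bid €6982.1: Rhea is highest, pays the top rival bid €6625.9; payoff €7629.3 − €6625.9 = €1003.4.
Change in payoff = €1003.4 − (€0) = €1003.4.

€1003.4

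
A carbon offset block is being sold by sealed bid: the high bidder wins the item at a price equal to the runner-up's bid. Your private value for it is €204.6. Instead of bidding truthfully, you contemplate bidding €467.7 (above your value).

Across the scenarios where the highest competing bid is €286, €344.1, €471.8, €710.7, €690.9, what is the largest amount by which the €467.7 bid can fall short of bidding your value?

€139.5

€286: truthful gives €0, deviation gives −€81.4 → loss €81.4.
€344.1: truthful gives €0, deviation gives −€139.5 → loss €139.5.
€471.8: same outcome either way → loss €0.
€710.7: same outcome either way → loss €0.
€690.9: same outcome either way → loss €0.
Maximum loss: €139.5.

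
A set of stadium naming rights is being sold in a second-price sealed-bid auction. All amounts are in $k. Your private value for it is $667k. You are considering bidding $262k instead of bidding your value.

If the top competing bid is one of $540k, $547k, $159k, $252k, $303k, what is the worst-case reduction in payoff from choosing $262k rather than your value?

$540k: truthful gives $127k, deviation gives $0k → loss $127k.
$547k: truthful gives $120k, deviation gives $0k → loss $120k.
$159k: same outcome either way → loss $0k.
$252k: same outcome either way → loss $0k.
$303k: truthful gives $364k, deviation gives $0k → loss $364k.
Maximum loss: $364k.

$364k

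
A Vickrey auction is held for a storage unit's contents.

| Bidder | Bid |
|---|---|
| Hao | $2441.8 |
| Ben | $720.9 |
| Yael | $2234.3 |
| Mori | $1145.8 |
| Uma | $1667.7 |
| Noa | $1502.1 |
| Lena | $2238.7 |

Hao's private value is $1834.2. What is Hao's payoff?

−$404.5

Highest bid: Hao at $2441.8, so Hao wins.
Second-highest bid: Lena at $2238.7 — that is the price the winner pays.
Hao's payoff = value − price = $1834.2 − $2238.7 = −$404.5.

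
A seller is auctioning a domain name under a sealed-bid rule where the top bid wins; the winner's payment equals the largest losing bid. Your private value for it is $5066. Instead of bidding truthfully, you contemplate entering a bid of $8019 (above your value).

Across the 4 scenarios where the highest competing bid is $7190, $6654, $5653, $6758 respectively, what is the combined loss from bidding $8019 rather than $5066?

The deviation costs you only when the competing bid falls strictly between $5066 and $8019; elsewhere both bids give the same outcome.
$7190: truthful payoff $0, deviation payoff −$2124 → loss $2124.
$6654: truthful payoff $0, deviation payoff −$1588 → loss $1588.
$5653: truthful payoff $0, deviation payoff −$587 → loss $587.
$6758: truthful payoff $0, deviation payoff −$1692 → loss $1692.
Total loss = $2124 + $1588 + $587 + $1692 = $5991.
Because the price is fixed by the runner-up's bid, deviating from your value can only change a good outcome into a bad one — never the reverse.

$5991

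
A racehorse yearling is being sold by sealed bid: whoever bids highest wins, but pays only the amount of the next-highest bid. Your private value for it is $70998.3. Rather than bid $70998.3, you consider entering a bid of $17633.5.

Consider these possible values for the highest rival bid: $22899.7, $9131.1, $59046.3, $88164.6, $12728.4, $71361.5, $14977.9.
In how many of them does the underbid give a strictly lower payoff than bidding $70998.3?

2

The deviation hurts exactly when the highest competing bid lies strictly between $17633.5 and $70998.3 — underbidding then forfeits a profitable win.
$22899.7: inside the interval → strictly worse (loss $48098.6).
$9131.1: below both → same outcome either way.
$59046.3: inside the interval → strictly worse (loss $11952).
$88164.6: above both → same outcome either way.
$12728.4: below both → same outcome either way.
$71361.5: above both → same outcome either way.
$14977.9: below both → same outcome either way.
Count: 2.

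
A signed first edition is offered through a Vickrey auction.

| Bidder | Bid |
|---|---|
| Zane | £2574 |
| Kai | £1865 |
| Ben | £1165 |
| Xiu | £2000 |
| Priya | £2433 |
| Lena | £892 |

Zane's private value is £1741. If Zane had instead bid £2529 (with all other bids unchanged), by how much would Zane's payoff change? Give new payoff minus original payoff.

£0

The highest bid among the other bidders is £2433; Zane's bid doesn't change that.
Original bid £2574: Zane is highest, pays the top rival bid £2433; payoff £1741 − £2433 = −£692.
Alternative bid £2529: Zane is highest, pays the top rival bid £2433; payoff £1741 − £2433 = −£692.
Change in payoff = −£692 − (−£692) = £0.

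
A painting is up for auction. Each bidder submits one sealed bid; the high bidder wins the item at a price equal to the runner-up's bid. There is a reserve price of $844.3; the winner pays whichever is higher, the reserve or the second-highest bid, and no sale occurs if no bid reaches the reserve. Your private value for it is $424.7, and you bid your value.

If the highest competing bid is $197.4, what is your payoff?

$0

Your bid $424.7 is the highest bid but falls below the reserve $844.3, so the item goes unsold. Payoff $0.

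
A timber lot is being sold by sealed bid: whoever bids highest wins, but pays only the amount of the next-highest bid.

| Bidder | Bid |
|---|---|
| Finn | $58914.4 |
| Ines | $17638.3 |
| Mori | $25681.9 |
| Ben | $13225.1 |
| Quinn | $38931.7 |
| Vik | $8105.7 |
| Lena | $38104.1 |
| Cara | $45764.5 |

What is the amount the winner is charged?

$45764.5

Highest bid: Finn at $58914.4, so Finn wins.
Second-highest bid: Cara at $45764.5 — that is the price the winner pays.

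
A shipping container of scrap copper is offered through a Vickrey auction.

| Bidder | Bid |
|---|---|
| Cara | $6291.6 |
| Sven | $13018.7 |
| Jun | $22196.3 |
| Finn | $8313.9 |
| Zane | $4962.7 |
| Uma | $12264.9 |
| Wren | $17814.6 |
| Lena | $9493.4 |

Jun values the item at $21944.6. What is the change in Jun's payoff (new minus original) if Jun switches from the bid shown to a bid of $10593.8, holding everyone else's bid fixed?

−$4130

The highest bid among the other bidders is $17814.6; Jun's bid doesn't change that.
Original bid $22196.3: Jun is highest, pays the top rival bid $17814.6; payoff $21944.6 − $17814.6 = $4130.
Alternative bid $10593.8: Jun is not highest (top rival bid is $17814.6); payoff $0.
Change in payoff = $0 − ($4130) = −$4130.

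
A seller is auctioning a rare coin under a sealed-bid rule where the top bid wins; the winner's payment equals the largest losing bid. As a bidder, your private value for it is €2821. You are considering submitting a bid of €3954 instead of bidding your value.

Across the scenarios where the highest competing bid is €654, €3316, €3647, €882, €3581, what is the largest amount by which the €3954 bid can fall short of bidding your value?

€826

€654: same outcome either way → loss €0.
€3316: truthful gives €0, deviation gives −€495 → loss €495.
€3647: truthful gives €0, deviation gives −€826 → loss €826.
€882: same outcome either way → loss €0.
€3581: truthful gives €0, deviation gives −€760 → loss €760.
Maximum loss: €826.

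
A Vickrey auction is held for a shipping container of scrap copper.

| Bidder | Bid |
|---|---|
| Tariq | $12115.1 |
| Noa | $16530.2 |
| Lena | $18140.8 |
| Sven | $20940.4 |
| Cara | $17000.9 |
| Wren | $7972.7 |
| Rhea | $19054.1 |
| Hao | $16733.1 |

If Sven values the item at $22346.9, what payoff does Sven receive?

Highest bid: Sven at $20940.4, so Sven wins.
Second-highest bid: Rhea at $19054.1 — that is the price the winner pays.
Sven's payoff = value − price = $22346.9 − $19054.1 = $3292.8.

$3292.8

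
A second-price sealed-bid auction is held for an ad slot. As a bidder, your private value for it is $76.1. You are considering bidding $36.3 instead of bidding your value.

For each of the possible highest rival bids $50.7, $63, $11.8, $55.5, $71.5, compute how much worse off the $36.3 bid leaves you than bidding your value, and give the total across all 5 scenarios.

$63.7

The deviation costs you only when the competing bid falls strictly between $36.3 and $76.1; elsewhere both bids give the same outcome.
$50.7: truthful payoff $25.4, deviation payoff $0 → loss $25.4.
$63: truthful payoff $13.1, deviation payoff $0 → loss $13.1.
$11.8: outcomes coincide → loss $0.
$55.5: truthful payoff $20.6, deviation payoff $0 → loss $20.6.
$71.5: truthful payoff $4.6, deviation payoff $0 → loss $4.6.
Total loss = $25.4 + $13.1 + $20.6 + $4.6 = $63.7.
Because the price is fixed by the runner-up's bid, deviating from your value can only change a good outcome into a bad one — never the reverse.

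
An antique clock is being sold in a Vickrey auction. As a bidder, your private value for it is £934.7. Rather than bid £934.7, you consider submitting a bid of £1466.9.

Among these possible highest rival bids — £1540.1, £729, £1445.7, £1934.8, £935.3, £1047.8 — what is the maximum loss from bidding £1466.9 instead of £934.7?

£1540.1: same outcome either way → loss £0.
£729: same outcome either way → loss £0.
£1445.7: truthful gives £0, deviation gives −£511 → loss £511.
£1934.8: same outcome either way → loss £0.
£935.3: truthful gives £0, deviation gives −£0.6 → loss £0.6.
£1047.8: truthful gives £0, deviation gives −£113.1 → loss £113.1.
Maximum loss: £511.

£511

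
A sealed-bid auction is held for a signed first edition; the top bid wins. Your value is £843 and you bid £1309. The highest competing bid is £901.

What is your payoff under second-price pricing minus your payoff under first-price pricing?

You have the highest bid, so you win under either rule.
Second-price: pay £901 → payoff −£58.
First-price: pay your own bid £1309 → payoff −£466.
Difference = −£58 − (−£466) = £408.

£408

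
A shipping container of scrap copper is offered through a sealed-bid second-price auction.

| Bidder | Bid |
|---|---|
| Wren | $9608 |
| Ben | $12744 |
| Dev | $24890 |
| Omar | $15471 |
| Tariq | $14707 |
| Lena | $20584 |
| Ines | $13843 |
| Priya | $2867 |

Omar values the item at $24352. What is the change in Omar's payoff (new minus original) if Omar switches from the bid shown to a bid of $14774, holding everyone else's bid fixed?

$0

The highest bid among the other bidders is $24890; Omar's bid doesn't change that.
Original bid $15471: Omar is not highest (top rival bid is $24890); payoff $0.
Alternative bid $14774: Omar is not highest (top rival bid is $24890); payoff $0.
Change in payoff = $0 − ($0) = $0.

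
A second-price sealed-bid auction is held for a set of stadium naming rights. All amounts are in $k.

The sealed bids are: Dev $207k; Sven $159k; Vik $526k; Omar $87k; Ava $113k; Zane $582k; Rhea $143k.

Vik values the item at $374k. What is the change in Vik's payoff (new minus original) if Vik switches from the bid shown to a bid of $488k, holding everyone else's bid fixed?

$0k

The highest bid among the other bidders is $582k; Vik's bid doesn't change that.
Original bid $526k: Vik is not highest (top rival bid is $582k); payoff $0k.
Alternative bid $488k: Vik is not highest (top rival bid is $582k); payoff $0k.
Change in payoff = $0k − ($0k) = $0k.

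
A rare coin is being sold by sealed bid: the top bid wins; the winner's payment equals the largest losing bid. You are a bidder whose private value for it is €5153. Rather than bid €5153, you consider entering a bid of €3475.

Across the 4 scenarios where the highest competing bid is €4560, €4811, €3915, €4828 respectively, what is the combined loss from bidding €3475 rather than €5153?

The deviation costs you only when the competing bid falls strictly between €3475 and €5153; elsewhere both bids give the same outcome.
€4560: truthful payoff €593, deviation payoff €0 → loss €593.
€4811: truthful payoff €342, deviation payoff €0 → loss €342.
€3915: truthful payoff €1238, deviation payoff €0 → loss €1238.
€4828: truthful payoff €325, deviation payoff €0 → loss €325.
Total loss = €593 + €342 + €1238 + €325 = €2498.

€2498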